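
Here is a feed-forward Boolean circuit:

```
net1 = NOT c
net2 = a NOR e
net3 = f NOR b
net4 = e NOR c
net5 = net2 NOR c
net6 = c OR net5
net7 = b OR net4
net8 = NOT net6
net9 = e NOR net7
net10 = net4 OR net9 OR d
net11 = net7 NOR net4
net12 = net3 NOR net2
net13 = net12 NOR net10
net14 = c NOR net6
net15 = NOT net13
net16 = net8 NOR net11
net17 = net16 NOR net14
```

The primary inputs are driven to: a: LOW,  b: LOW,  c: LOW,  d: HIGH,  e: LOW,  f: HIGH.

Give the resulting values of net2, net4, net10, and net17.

net2 = a NOR e = LOW NOR LOW = HIGH
net4 = e NOR c = LOW NOR LOW = HIGH
net5 = net2 NOR c = HIGH NOR LOW = LOW
net6 = c OR net5 = LOW OR LOW = LOW
net7 = b OR net4 = LOW OR HIGH = HIGH
net8 = NOT net6 = NOT LOW = HIGH
net9 = e NOR net7 = LOW NOR HIGH = LOW
net10 = net4 OR net9 OR d = HIGH OR LOW OR HIGH = HIGH
net11 = net7 NOR net4 = HIGH NOR HIGH = LOW
net14 = c NOR net6 = LOW NOR LOW = HIGH
net16 = net8 NOR net11 = HIGH NOR LOW = LOW
net17 = net16 NOR net14 = LOW NOR HIGH = LOW

net2 = HIGH, net4 = HIGH, net10 = HIGH, net17 = LOW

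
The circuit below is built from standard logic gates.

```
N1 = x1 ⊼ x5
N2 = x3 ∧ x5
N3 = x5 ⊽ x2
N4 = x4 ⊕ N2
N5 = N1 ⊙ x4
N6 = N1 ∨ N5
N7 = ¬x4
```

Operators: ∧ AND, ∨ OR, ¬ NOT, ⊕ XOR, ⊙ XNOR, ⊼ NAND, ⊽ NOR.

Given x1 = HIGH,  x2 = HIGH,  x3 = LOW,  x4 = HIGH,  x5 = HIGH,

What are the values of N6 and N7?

N6 = LOW, N7 = LOW

N1 = x1 NAND x5 = HIGH NAND HIGH = LOW
N5 = N1 XNOR x4 = LOW XNOR HIGH = LOW
N6 = N1 OR N5 = LOW OR LOW = LOW
N7 = NOT x4 = NOT HIGH = LOW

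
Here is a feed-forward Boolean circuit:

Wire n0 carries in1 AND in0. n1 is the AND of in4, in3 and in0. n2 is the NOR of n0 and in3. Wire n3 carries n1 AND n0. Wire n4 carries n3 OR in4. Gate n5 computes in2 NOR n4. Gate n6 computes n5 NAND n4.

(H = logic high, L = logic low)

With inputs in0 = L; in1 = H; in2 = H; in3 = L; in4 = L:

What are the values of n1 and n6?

n1 = L; n6 = H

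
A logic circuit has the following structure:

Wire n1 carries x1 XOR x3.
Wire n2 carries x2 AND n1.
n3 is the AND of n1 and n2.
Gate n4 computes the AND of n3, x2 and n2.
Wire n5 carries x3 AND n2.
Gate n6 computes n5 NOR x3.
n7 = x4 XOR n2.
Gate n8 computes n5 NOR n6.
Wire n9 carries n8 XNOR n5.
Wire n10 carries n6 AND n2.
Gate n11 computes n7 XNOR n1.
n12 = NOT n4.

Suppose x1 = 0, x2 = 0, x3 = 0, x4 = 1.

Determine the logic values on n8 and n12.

n1 = x1 XOR x3 = 0 XOR 0 = 0
n2 = x2 AND n1 = 0 AND 0 = 0
n3 = n1 AND n2 = 0 AND 0 = 0
n4 = n3 AND x2 AND n2 = 0 AND 0 AND 0 = 0
n5 = x3 AND n2 = 0 AND 0 = 0
n6 = n5 NOR x3 = 0 NOR 0 = 1
n8 = n5 NOR n6 = 0 NOR 1 = 0
n12 = NOT n4 = NOT 0 = 1

n8 = 0; n12 = 1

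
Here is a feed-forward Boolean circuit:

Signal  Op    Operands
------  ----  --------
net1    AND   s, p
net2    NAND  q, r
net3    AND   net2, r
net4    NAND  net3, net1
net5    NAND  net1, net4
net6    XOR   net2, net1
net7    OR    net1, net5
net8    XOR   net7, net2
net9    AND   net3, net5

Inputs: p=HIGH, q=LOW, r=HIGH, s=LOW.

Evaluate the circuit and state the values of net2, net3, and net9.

net2 = HIGH, net3 = HIGH, net9 = HIGH

net1 = s AND p = LOW AND HIGH = LOW
net2 = q NAND r = LOW NAND HIGH = HIGH
net3 = net2 AND r = HIGH AND HIGH = HIGH
net4 = net3 NAND net1 = HIGH NAND LOW = HIGH
net5 = net1 NAND net4 = LOW NAND HIGH = HIGH
net9 = net3 AND net5 = HIGH AND HIGH = HIGH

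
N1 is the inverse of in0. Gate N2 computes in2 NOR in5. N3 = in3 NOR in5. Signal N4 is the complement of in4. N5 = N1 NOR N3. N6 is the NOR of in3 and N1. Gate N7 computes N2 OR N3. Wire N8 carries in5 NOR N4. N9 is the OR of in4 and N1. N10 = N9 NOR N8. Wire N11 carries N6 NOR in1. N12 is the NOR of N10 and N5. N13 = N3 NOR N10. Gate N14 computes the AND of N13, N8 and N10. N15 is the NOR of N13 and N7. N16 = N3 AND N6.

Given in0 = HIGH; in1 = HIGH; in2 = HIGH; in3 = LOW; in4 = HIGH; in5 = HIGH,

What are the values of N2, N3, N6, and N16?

N1 = NOT in0 = NOT HIGH = LOW
N2 = in2 NOR in5 = HIGH NOR HIGH = LOW
N3 = in3 NOR in5 = LOW NOR HIGH = LOW
N6 = in3 NOR N1 = LOW NOR LOW = HIGH
N16 = N3 AND N6 = LOW AND HIGH = LOW

N2 = LOW, N3 = LOW, N6 = HIGH, N16 = LOW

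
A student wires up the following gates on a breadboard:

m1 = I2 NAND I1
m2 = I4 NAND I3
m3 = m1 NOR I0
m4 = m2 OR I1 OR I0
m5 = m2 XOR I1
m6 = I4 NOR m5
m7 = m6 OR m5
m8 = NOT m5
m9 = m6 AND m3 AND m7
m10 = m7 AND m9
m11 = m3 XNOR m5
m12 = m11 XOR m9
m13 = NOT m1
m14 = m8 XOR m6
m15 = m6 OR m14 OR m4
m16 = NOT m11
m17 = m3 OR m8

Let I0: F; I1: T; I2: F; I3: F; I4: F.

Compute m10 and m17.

m10 = F, m17 = T

m1 = I2 NAND I1 = F NAND T = T
m2 = I4 NAND I3 = F NAND F = T
m3 = m1 NOR I0 = T NOR F = F
m5 = m2 XOR I1 = T XOR T = F
m6 = I4 NOR m5 = F NOR F = T
m7 = m6 OR m5 = T OR F = T
m8 = NOT m5 = NOT F = T
m9 = m6 AND m3 AND m7 = T AND F AND T = F
m10 = m7 AND m9 = T AND F = F
m17 = m3 OR m8 = F OR T = T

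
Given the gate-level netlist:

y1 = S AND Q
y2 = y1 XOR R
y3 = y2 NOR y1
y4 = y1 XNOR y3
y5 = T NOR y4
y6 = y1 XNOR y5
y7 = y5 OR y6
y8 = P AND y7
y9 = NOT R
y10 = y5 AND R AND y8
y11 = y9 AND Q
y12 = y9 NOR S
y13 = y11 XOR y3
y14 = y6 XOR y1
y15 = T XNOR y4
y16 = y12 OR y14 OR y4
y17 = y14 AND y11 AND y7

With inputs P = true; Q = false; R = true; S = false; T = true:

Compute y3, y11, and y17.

y1 = S AND Q = false AND false = false
y2 = y1 XOR R = false XOR true = true
y3 = y2 NOR y1 = true NOR false = false
y4 = y1 XNOR y3 = false XNOR false = true
y5 = T NOR y4 = true NOR true = false
y6 = y1 XNOR y5 = false XNOR false = true
y7 = y5 OR y6 = false OR true = true
y9 = NOT R = NOT true = false
y11 = y9 AND Q = false AND false = false
y14 = y6 XOR y1 = true XOR false = true
y17 = y14 AND y11 AND y7 = true AND false AND true = false

y3 = false; y11 = false; y17 = false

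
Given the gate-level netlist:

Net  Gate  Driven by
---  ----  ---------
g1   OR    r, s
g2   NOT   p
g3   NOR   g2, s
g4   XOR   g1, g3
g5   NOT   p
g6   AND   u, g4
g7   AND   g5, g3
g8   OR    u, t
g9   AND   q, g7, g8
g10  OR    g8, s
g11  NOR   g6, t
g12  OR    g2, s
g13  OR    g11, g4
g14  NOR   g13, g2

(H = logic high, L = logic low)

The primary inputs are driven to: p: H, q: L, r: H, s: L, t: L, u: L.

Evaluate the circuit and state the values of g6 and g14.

g6 = L, g14 = L

g1 = r OR s = H OR L = H
g2 = NOT p = NOT H = L
g3 = g2 NOR s = L NOR L = H
g4 = g1 XOR g3 = H XOR H = L
g6 = u AND g4 = L AND L = L
g11 = g6 NOR t = L NOR L = H
g13 = g11 OR g4 = H OR L = H
g14 = g13 NOR g2 = H NOR L = L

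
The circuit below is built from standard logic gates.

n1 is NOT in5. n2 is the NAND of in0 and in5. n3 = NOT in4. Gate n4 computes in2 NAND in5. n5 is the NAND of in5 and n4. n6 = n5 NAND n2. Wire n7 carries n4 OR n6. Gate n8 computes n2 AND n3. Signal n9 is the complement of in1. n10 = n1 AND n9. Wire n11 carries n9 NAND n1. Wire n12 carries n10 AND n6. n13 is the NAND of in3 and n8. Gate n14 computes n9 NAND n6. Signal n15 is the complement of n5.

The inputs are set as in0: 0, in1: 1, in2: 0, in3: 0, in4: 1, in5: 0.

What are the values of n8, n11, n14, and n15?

n1 = NOT in5 = NOT 0 = 1
n2 = in0 NAND in5 = 0 NAND 0 = 1
n3 = NOT in4 = NOT 1 = 0
n4 = in2 NAND in5 = 0 NAND 0 = 1
n5 = in5 NAND n4 = 0 NAND 1 = 1
n6 = n5 NAND n2 = 1 NAND 1 = 0
n8 = n2 AND n3 = 1 AND 0 = 0
n9 = NOT in1 = NOT 1 = 0
n11 = n9 NAND n1 = 0 NAND 1 = 1
n14 = n9 NAND n6 = 0 NAND 0 = 1
n15 = NOT n5 = NOT 1 = 0

n8 = 0; n11 = 1; n14 = 1; n15 = 0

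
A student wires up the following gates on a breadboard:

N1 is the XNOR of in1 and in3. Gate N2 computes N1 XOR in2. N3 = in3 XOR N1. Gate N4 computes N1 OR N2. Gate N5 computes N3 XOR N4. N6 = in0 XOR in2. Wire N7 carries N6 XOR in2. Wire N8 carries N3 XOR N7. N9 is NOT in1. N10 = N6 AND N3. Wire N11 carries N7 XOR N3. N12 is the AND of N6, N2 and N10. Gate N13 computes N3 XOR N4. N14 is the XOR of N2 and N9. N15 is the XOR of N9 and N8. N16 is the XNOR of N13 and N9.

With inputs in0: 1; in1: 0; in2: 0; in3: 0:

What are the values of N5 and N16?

N5 = 0, N16 = 0

N1 = in1 XNOR in3 = 0 XNOR 0 = 1
N2 = N1 XOR in2 = 1 XOR 0 = 1
N3 = in3 XOR N1 = 0 XOR 1 = 1
N4 = N1 OR N2 = 1 OR 1 = 1
N5 = N3 XOR N4 = 1 XOR 1 = 0
N9 = NOT in1 = NOT 0 = 1
N13 = N3 XOR N4 = 1 XOR 1 = 0
N16 = N13 XNOR N9 = 0 XNOR 1 = 0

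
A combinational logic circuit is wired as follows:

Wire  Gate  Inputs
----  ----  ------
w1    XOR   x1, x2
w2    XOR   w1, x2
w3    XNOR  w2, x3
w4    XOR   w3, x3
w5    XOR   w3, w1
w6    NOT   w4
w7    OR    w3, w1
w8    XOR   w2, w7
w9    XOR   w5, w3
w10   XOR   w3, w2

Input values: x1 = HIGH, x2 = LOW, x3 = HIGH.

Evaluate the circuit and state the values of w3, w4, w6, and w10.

w3 = HIGH, w4 = LOW, w6 = HIGH, w10 = LOW

w1 = x1 XOR x2 = HIGH XOR LOW = HIGH
w2 = w1 XOR x2 = HIGH XOR LOW = HIGH
w3 = w2 XNOR x3 = HIGH XNOR HIGH = HIGH
w4 = w3 XOR x3 = HIGH XOR HIGH = LOW
w6 = NOT w4 = NOT LOW = HIGH
w10 = w3 XOR w2 = HIGH XOR HIGH = LOW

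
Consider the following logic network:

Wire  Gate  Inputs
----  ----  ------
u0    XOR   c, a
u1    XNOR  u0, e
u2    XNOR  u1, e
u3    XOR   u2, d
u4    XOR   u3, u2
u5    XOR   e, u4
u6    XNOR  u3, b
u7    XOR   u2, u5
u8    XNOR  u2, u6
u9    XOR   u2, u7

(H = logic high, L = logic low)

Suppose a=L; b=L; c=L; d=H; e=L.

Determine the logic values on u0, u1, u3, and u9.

u0 = c XOR a = L XOR L = L
u1 = u0 XNOR e = L XNOR L = H
u2 = u1 XNOR e = H XNOR L = L
u3 = u2 XOR d = L XOR H = H
u4 = u3 XOR u2 = H XOR L = H
u5 = e XOR u4 = L XOR H = H
u7 = u2 XOR u5 = L XOR H = H
u9 = u2 XOR u7 = L XOR H = H

u0 = L  u1 = H  u3 = H  u9 = H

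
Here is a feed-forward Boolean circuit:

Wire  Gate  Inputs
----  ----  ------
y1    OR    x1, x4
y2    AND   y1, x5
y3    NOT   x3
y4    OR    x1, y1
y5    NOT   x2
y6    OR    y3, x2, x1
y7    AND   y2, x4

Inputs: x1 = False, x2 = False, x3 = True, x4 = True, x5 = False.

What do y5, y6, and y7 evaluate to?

y1 = x1 OR x4 = False OR True = True
y2 = y1 AND x5 = True AND False = False
y3 = NOT x3 = NOT True = False
y5 = NOT x2 = NOT False = True
y6 = y3 OR x2 OR x1 = False OR False OR False = False
y7 = y2 AND x4 = False AND True = False

y5 = True, y6 = False, y7 = False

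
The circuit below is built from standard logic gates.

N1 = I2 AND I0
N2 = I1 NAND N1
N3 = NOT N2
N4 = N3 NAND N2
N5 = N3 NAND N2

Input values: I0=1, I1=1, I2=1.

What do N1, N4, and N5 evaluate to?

N1 = 1  N4 = 1  N5 = 1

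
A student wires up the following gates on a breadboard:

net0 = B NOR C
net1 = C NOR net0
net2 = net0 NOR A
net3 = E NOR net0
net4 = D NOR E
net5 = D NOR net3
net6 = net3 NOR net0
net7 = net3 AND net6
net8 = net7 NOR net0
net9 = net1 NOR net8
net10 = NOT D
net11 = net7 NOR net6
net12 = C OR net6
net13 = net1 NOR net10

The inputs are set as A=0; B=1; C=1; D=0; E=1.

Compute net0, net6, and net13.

net0 = B NOR C = 1 NOR 1 = 0
net1 = C NOR net0 = 1 NOR 0 = 0
net3 = E NOR net0 = 1 NOR 0 = 0
net6 = net3 NOR net0 = 0 NOR 0 = 1
net10 = NOT D = NOT 0 = 1
net13 = net1 NOR net10 = 0 NOR 1 = 0

net0 = 0, net6 = 1, net13 = 0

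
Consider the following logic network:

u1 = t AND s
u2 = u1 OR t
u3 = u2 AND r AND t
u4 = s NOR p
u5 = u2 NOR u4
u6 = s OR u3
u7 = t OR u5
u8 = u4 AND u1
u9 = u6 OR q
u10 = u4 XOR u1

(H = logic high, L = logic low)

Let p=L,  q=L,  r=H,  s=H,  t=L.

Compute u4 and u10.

u4 = L  u10 = L

u1 = t AND s = L AND H = L
u4 = s NOR p = H NOR L = L
u10 = u4 XOR u1 = L XOR L = L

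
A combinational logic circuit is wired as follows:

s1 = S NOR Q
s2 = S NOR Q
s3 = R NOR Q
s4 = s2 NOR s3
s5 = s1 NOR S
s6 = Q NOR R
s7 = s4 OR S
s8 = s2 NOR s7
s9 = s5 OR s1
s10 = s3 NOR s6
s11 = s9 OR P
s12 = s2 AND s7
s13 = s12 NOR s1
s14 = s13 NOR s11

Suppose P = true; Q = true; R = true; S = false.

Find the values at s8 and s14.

s8 = false  s14 = false

s1 = S NOR Q = false NOR true = false
s2 = S NOR Q = false NOR true = false
s3 = R NOR Q = true NOR true = false
s4 = s2 NOR s3 = false NOR false = true
s5 = s1 NOR S = false NOR false = true
s7 = s4 OR S = true OR false = true
s8 = s2 NOR s7 = false NOR true = false
s9 = s5 OR s1 = true OR false = true
s11 = s9 OR P = true OR true = true
s12 = s2 AND s7 = false AND true = false
s13 = s12 NOR s1 = false NOR false = true
s14 = s13 NOR s11 = true NOR true = false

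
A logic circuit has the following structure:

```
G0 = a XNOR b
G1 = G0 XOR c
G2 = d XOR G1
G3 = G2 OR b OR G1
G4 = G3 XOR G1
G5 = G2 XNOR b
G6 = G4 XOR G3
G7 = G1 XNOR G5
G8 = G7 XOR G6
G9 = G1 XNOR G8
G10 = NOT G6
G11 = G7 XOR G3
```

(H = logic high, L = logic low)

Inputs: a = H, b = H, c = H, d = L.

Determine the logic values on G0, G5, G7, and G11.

G0 = H  G5 = L  G7 = H  G11 = L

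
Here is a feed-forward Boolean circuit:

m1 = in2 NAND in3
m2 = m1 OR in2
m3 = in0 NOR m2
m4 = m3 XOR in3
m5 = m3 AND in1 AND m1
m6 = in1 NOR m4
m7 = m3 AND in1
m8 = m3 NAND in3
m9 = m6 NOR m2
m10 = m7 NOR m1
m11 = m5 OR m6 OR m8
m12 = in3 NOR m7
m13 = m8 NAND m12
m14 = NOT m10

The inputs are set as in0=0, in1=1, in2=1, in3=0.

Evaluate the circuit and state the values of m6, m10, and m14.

m1 = in2 NAND in3 = 1 NAND 0 = 1
m2 = m1 OR in2 = 1 OR 1 = 1
m3 = in0 NOR m2 = 0 NOR 1 = 0
m4 = m3 XOR in3 = 0 XOR 0 = 0
m6 = in1 NOR m4 = 1 NOR 0 = 0
m7 = m3 AND in1 = 0 AND 1 = 0
m10 = m7 NOR m1 = 0 NOR 1 = 0
m14 = NOT m10 = NOT 0 = 1

m6 = 0, m10 = 0, m14 = 1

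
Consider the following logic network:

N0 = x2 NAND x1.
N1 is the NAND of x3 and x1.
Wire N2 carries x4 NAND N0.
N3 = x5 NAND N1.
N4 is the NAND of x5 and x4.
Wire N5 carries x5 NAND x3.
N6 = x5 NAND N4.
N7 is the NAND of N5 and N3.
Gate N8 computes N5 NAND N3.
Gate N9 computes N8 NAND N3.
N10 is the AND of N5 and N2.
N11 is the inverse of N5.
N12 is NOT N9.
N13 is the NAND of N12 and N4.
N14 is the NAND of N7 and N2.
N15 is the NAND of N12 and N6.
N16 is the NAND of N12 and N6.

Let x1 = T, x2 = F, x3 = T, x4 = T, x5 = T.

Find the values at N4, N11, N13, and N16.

N4 = F  N11 = T  N13 = T  N16 = F

N1 = x3 NAND x1 = T NAND T = F
N3 = x5 NAND N1 = T NAND F = T
N4 = x5 NAND x4 = T NAND T = F
N5 = x5 NAND x3 = T NAND T = F
N6 = x5 NAND N4 = T NAND F = T
N8 = N5 NAND N3 = F NAND T = T
N9 = N8 NAND N3 = T NAND T = F
N11 = NOT N5 = NOT F = T
N12 = NOT N9 = NOT F = T
N13 = N12 NAND N4 = T NAND F = T
N16 = N12 NAND N6 = T NAND T = F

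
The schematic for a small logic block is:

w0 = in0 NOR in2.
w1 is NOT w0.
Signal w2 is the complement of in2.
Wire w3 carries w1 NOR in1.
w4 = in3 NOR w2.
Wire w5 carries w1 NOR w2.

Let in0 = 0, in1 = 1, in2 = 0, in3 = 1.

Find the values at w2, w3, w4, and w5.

w0 = in0 NOR in2 = 0 NOR 0 = 1
w1 = NOT w0 = NOT 1 = 0
w2 = NOT in2 = NOT 0 = 1
w3 = w1 NOR in1 = 0 NOR 1 = 0
w4 = in3 NOR w2 = 1 NOR 1 = 0
w5 = w1 NOR w2 = 0 NOR 1 = 0

w2 = 1  w3 = 0  w4 = 0  w5 = 0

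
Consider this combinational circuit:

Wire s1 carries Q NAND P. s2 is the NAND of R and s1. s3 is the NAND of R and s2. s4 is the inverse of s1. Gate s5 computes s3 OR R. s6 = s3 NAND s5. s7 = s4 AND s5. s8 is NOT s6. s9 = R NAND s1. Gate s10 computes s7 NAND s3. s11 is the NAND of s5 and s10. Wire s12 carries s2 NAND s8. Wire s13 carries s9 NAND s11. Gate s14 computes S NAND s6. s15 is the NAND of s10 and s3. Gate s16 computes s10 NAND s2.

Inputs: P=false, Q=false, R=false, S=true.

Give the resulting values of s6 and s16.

s6 = false, s16 = false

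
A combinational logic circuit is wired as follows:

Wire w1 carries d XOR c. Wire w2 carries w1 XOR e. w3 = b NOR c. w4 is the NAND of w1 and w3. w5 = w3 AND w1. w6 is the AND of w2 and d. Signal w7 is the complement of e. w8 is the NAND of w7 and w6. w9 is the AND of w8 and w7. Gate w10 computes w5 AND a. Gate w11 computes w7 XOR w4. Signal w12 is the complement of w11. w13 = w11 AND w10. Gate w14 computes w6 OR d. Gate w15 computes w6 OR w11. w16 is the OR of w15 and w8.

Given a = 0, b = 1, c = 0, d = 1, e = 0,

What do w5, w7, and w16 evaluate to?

w5 = 0; w7 = 1; w16 = 1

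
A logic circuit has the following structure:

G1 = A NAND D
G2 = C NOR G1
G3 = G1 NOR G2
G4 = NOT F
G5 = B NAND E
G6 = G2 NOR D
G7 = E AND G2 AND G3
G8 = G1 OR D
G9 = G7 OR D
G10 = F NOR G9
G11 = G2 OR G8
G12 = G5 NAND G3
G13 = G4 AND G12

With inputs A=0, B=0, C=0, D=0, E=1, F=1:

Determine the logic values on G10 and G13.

G1 = A NAND D = 0 NAND 0 = 1
G2 = C NOR G1 = 0 NOR 1 = 0
G3 = G1 NOR G2 = 1 NOR 0 = 0
G4 = NOT F = NOT 1 = 0
G5 = B NAND E = 0 NAND 1 = 1
G7 = E AND G2 AND G3 = 1 AND 0 AND 0 = 0
G9 = G7 OR D = 0 OR 0 = 0
G10 = F NOR G9 = 1 NOR 0 = 0
G12 = G5 NAND G3 = 1 NAND 0 = 1
G13 = G4 AND G12 = 0 AND 1 = 0

G10 = 0  G13 = 0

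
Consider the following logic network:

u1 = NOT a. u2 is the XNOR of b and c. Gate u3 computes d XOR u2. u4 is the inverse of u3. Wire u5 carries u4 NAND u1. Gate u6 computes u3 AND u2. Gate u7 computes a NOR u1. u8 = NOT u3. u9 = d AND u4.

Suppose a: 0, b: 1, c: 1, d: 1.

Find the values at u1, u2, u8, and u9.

u1 = 1; u2 = 1; u8 = 1; u9 = 1

u1 = NOT a = NOT 0 = 1
u2 = b XNOR c = 1 XNOR 1 = 1
u3 = d XOR u2 = 1 XOR 1 = 0
u4 = NOT u3 = NOT 0 = 1
u8 = NOT u3 = NOT 0 = 1
u9 = d AND u4 = 1 AND 1 = 1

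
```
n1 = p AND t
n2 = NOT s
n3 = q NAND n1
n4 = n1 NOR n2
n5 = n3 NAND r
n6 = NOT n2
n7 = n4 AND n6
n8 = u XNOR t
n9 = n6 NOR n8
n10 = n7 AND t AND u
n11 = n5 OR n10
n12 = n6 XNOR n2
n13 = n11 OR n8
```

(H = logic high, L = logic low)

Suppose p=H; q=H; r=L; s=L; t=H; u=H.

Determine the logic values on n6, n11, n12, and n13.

n1 = p AND t = H AND H = H
n2 = NOT s = NOT L = H
n3 = q NAND n1 = H NAND H = L
n4 = n1 NOR n2 = H NOR H = L
n5 = n3 NAND r = L NAND L = H
n6 = NOT n2 = NOT H = L
n7 = n4 AND n6 = L AND L = L
n8 = u XNOR t = H XNOR H = H
n10 = n7 AND t AND u = L AND H AND H = L
n11 = n5 OR n10 = H OR L = H
n12 = n6 XNOR n2 = L XNOR H = L
n13 = n11 OR n8 = H OR H = H

n6 = L, n11 = H, n12 = L, n13 = H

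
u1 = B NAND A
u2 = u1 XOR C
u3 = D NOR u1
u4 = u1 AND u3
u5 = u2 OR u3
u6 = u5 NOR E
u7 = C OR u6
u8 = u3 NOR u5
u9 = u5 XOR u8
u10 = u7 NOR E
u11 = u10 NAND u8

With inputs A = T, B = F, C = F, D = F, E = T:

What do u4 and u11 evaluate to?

u1 = B NAND A = F NAND T = T
u2 = u1 XOR C = T XOR F = T
u3 = D NOR u1 = F NOR T = F
u4 = u1 AND u3 = T AND F = F
u5 = u2 OR u3 = T OR F = T
u6 = u5 NOR E = T NOR T = F
u7 = C OR u6 = F OR F = F
u8 = u3 NOR u5 = F NOR T = F
u10 = u7 NOR E = F NOR T = F
u11 = u10 NAND u8 = F NAND F = T

u4 = F, u11 = T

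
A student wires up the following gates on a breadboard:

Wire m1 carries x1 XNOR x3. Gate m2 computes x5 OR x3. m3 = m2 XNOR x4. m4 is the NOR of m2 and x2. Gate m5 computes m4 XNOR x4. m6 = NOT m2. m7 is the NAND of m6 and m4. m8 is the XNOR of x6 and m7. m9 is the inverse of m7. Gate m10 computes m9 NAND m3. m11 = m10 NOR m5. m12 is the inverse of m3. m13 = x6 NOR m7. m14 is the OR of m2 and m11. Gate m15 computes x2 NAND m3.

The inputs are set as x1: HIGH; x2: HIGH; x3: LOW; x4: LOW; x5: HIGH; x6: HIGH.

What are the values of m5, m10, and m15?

m2 = x5 OR x3 = HIGH OR LOW = HIGH
m3 = m2 XNOR x4 = HIGH XNOR LOW = LOW
m4 = m2 NOR x2 = HIGH NOR HIGH = LOW
m5 = m4 XNOR x4 = LOW XNOR LOW = HIGH
m6 = NOT m2 = NOT HIGH = LOW
m7 = m6 NAND m4 = LOW NAND LOW = HIGH
m9 = NOT m7 = NOT HIGH = LOW
m10 = m9 NAND m3 = LOW NAND LOW = HIGH
m15 = x2 NAND m3 = HIGH NAND LOW = HIGH

m5 = HIGH, m10 = HIGH, m15 = HIGH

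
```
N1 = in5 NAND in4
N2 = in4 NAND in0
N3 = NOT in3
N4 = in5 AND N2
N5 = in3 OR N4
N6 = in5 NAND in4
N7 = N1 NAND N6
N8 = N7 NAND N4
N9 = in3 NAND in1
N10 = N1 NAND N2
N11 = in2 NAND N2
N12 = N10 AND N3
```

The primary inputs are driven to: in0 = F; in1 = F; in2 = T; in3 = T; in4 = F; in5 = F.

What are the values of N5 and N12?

N1 = in5 NAND in4 = F NAND F = T
N2 = in4 NAND in0 = F NAND F = T
N3 = NOT in3 = NOT T = F
N4 = in5 AND N2 = F AND T = F
N5 = in3 OR N4 = T OR F = T
N10 = N1 NAND N2 = T NAND T = F
N12 = N10 AND N3 = F AND F = F

N5 = T, N12 = F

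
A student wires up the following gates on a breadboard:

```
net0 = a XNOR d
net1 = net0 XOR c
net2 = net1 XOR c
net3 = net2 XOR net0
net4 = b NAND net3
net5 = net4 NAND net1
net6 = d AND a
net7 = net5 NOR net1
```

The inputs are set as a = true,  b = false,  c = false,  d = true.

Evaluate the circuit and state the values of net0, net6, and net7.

net0 = true; net6 = true; net7 = false

net0 = a XNOR d = true XNOR true = true
net1 = net0 XOR c = true XOR false = true
net2 = net1 XOR c = true XOR false = true
net3 = net2 XOR net0 = true XOR true = false
net4 = b NAND net3 = false NAND false = true
net5 = net4 NAND net1 = true NAND true = false
net6 = d AND a = true AND true = true
net7 = net5 NOR net1 = false NOR true = false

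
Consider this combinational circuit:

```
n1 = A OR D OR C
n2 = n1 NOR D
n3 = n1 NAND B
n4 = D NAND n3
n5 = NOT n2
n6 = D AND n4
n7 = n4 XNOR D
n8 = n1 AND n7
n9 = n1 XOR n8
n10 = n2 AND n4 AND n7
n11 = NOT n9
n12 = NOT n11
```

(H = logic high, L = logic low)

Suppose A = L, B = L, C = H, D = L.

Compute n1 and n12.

n1 = A OR D OR C = L OR L OR H = H
n3 = n1 NAND B = H NAND L = H
n4 = D NAND n3 = L NAND H = H
n7 = n4 XNOR D = H XNOR L = L
n8 = n1 AND n7 = H AND L = L
n9 = n1 XOR n8 = H XOR L = H
n11 = NOT n9 = NOT H = L
n12 = NOT n11 = NOT L = H

n1 = H, n12 = H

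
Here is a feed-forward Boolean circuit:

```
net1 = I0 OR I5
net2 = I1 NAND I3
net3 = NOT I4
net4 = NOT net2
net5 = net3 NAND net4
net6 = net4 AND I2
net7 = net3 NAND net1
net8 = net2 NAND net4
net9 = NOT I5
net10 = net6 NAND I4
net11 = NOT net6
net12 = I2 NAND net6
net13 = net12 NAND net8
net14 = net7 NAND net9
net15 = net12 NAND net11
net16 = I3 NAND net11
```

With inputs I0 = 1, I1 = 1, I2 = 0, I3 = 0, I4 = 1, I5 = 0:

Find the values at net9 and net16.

net9 = 1  net16 = 1

net2 = I1 NAND I3 = 1 NAND 0 = 1
net4 = NOT net2 = NOT 1 = 0
net6 = net4 AND I2 = 0 AND 0 = 0
net9 = NOT I5 = NOT 0 = 1
net11 = NOT net6 = NOT 0 = 1
net16 = I3 NAND net11 = 0 NAND 1 = 1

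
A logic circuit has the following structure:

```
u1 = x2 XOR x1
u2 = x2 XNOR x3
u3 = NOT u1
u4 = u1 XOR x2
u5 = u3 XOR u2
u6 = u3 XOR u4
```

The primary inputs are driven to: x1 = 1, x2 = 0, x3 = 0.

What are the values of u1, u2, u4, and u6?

u1 = 1  u2 = 1  u4 = 1  u6 = 1

u1 = x2 XOR x1 = 0 XOR 1 = 1
u2 = x2 XNOR x3 = 0 XNOR 0 = 1
u3 = NOT u1 = NOT 1 = 0
u4 = u1 XOR x2 = 1 XOR 0 = 1
u6 = u3 XOR u4 = 0 XOR 1 = 1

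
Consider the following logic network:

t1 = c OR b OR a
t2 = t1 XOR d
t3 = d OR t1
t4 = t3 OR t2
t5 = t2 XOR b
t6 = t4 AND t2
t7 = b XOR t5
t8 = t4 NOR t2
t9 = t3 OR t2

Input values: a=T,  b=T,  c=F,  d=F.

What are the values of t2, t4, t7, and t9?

t1 = c OR b OR a = F OR T OR T = T
t2 = t1 XOR d = T XOR F = T
t3 = d OR t1 = F OR T = T
t4 = t3 OR t2 = T OR T = T
t5 = t2 XOR b = T XOR T = F
t7 = b XOR t5 = T XOR F = T
t9 = t3 OR t2 = T OR T = T

t2 = T, t4 = T, t7 = T, t9 = T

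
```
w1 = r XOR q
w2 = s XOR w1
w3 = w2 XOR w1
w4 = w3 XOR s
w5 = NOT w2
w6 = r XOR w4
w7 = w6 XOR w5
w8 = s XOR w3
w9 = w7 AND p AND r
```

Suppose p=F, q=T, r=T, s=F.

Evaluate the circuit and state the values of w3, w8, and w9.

w1 = r XOR q = T XOR T = F
w2 = s XOR w1 = F XOR F = F
w3 = w2 XOR w1 = F XOR F = F
w4 = w3 XOR s = F XOR F = F
w5 = NOT w2 = NOT F = T
w6 = r XOR w4 = T XOR F = T
w7 = w6 XOR w5 = T XOR T = F
w8 = s XOR w3 = F XOR F = F
w9 = w7 AND p AND r = F AND F AND T = F

w3 = F, w8 = F, w9 = F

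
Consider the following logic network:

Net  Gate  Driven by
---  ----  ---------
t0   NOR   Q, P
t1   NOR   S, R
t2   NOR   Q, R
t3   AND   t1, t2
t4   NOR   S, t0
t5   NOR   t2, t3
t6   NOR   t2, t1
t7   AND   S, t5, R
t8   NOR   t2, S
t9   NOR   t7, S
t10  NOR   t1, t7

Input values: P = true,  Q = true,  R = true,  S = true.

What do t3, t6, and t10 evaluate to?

t3 = false  t6 = true  t10 = false

t1 = S NOR R = true NOR true = false
t2 = Q NOR R = true NOR true = false
t3 = t1 AND t2 = false AND false = false
t5 = t2 NOR t3 = false NOR false = true
t6 = t2 NOR t1 = false NOR false = true
t7 = S AND t5 AND R = true AND true AND true = true
t10 = t1 NOR t7 = false NOR true = false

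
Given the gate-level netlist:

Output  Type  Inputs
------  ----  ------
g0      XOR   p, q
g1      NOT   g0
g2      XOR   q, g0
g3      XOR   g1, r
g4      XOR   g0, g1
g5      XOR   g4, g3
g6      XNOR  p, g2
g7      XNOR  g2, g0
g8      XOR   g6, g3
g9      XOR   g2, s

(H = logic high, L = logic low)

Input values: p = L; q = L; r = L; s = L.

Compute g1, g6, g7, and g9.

g0 = p XOR q = L XOR L = L
g1 = NOT g0 = NOT L = H
g2 = q XOR g0 = L XOR L = L
g6 = p XNOR g2 = L XNOR L = H
g7 = g2 XNOR g0 = L XNOR L = H
g9 = g2 XOR s = L XOR L = L

g1 = H, g6 = H, g7 = H, g9 = L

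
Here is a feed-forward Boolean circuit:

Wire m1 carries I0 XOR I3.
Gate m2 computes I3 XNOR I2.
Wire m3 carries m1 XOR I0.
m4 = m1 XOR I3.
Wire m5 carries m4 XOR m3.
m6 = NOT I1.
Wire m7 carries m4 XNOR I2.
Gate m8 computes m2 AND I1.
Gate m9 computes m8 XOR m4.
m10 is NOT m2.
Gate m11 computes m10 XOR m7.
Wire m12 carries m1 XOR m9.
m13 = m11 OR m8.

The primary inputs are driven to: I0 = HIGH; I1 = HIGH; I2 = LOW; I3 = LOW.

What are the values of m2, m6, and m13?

m2 = HIGH  m6 = LOW  m13 = HIGH

m1 = I0 XOR I3 = HIGH XOR LOW = HIGH
m2 = I3 XNOR I2 = LOW XNOR LOW = HIGH
m4 = m1 XOR I3 = HIGH XOR LOW = HIGH
m6 = NOT I1 = NOT HIGH = LOW
m7 = m4 XNOR I2 = HIGH XNOR LOW = LOW
m8 = m2 AND I1 = HIGH AND HIGH = HIGH
m10 = NOT m2 = NOT HIGH = LOW
m11 = m10 XOR m7 = LOW XOR LOW = LOW
m13 = m11 OR m8 = LOW OR HIGH = HIGH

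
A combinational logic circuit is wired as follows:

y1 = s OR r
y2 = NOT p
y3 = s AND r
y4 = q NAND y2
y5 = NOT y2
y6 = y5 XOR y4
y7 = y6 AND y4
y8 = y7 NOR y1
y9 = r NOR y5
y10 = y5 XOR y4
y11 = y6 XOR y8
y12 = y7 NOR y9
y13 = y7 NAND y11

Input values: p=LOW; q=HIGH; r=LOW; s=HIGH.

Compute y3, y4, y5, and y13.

y1 = s OR r = HIGH OR LOW = HIGH
y2 = NOT p = NOT LOW = HIGH
y3 = s AND r = HIGH AND LOW = LOW
y4 = q NAND y2 = HIGH NAND HIGH = LOW
y5 = NOT y2 = NOT HIGH = LOW
y6 = y5 XOR y4 = LOW XOR LOW = LOW
y7 = y6 AND y4 = LOW AND LOW = LOW
y8 = y7 NOR y1 = LOW NOR HIGH = LOW
y11 = y6 XOR y8 = LOW XOR LOW = LOW
y13 = y7 NAND y11 = LOW NAND LOW = HIGH

y3 = LOW  y4 = LOW  y5 = LOW  y13 = HIGH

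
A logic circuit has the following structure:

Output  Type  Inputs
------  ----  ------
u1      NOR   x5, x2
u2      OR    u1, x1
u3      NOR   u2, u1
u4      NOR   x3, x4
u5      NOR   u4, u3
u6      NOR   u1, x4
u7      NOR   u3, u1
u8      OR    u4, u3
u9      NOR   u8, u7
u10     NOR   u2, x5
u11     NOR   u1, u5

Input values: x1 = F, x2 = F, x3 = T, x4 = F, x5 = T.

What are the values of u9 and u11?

u9 = F, u11 = T

u1 = x5 NOR x2 = T NOR F = F
u2 = u1 OR x1 = F OR F = F
u3 = u2 NOR u1 = F NOR F = T
u4 = x3 NOR x4 = T NOR F = F
u5 = u4 NOR u3 = F NOR T = F
u7 = u3 NOR u1 = T NOR F = F
u8 = u4 OR u3 = F OR T = T
u9 = u8 NOR u7 = T NOR F = F
u11 = u1 NOR u5 = F NOR F = T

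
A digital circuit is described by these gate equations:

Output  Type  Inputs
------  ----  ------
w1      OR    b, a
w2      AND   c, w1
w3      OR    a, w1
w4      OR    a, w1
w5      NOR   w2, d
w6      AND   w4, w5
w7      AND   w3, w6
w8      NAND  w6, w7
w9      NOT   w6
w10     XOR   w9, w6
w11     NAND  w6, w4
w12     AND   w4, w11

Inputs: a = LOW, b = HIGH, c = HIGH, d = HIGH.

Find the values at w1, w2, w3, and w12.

w1 = b OR a = HIGH OR LOW = HIGH
w2 = c AND w1 = HIGH AND HIGH = HIGH
w3 = a OR w1 = LOW OR HIGH = HIGH
w4 = a OR w1 = LOW OR HIGH = HIGH
w5 = w2 NOR d = HIGH NOR HIGH = LOW
w6 = w4 AND w5 = HIGH AND LOW = LOW
w11 = w6 NAND w4 = LOW NAND HIGH = HIGH
w12 = w4 AND w11 = HIGH AND HIGH = HIGH

w1 = HIGH, w2 = HIGH, w3 = HIGH, w12 = HIGH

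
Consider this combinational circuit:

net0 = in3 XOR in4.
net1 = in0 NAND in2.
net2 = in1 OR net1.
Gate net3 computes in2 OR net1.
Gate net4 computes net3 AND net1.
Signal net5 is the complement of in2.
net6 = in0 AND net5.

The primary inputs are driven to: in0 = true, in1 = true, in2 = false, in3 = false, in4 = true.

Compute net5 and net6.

net5 = NOT in2 = NOT false = true
net6 = in0 AND net5 = true AND true = true

net5 = true; net6 = true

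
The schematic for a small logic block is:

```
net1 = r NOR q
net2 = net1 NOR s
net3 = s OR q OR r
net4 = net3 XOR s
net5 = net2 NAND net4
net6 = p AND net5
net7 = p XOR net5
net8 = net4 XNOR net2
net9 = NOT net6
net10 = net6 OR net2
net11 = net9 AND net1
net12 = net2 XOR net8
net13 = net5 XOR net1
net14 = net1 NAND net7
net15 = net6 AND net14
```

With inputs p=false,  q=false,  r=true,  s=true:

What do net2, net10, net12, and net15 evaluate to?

net2 = false; net10 = false; net12 = true; net15 = false

net1 = r NOR q = true NOR false = false
net2 = net1 NOR s = false NOR true = false
net3 = s OR q OR r = true OR false OR true = true
net4 = net3 XOR s = true XOR true = false
net5 = net2 NAND net4 = false NAND false = true
net6 = p AND net5 = false AND true = false
net7 = p XOR net5 = false XOR true = true
net8 = net4 XNOR net2 = false XNOR false = true
net10 = net6 OR net2 = false OR false = false
net12 = net2 XOR net8 = false XOR true = true
net14 = net1 NAND net7 = false NAND true = true
net15 = net6 AND net14 = false AND true = false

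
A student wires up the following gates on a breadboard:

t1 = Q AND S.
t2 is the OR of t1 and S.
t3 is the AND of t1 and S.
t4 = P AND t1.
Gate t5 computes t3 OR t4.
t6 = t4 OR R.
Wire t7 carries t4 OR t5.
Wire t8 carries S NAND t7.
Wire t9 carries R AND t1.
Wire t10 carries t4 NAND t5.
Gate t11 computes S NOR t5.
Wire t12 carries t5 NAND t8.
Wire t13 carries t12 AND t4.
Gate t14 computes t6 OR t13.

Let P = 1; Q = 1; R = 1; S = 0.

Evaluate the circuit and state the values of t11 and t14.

t1 = Q AND S = 1 AND 0 = 0
t3 = t1 AND S = 0 AND 0 = 0
t4 = P AND t1 = 1 AND 0 = 0
t5 = t3 OR t4 = 0 OR 0 = 0
t6 = t4 OR R = 0 OR 1 = 1
t7 = t4 OR t5 = 0 OR 0 = 0
t8 = S NAND t7 = 0 NAND 0 = 1
t11 = S NOR t5 = 0 NOR 0 = 1
t12 = t5 NAND t8 = 0 NAND 1 = 1
t13 = t12 AND t4 = 1 AND 0 = 0
t14 = t6 OR t13 = 1 OR 0 = 1

t11 = 1; t14 = 1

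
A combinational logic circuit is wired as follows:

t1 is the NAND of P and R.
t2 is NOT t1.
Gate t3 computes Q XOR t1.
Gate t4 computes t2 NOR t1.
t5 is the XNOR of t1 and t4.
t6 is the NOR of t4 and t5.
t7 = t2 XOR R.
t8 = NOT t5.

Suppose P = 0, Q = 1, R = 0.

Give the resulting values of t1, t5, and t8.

t1 = 1, t5 = 0, t8 = 1

t1 = P NAND R = 0 NAND 0 = 1
t2 = NOT t1 = NOT 1 = 0
t4 = t2 NOR t1 = 0 NOR 1 = 0
t5 = t1 XNOR t4 = 1 XNOR 0 = 0
t8 = NOT t5 = NOT 0 = 1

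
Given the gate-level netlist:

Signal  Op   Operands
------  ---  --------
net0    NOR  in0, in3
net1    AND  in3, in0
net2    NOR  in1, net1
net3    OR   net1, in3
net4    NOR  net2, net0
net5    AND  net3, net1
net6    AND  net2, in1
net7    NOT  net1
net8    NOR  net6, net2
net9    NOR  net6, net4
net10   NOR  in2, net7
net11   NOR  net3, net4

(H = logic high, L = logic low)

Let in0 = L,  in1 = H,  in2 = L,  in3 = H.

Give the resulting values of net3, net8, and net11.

net3 = H, net8 = H, net11 = L

net0 = in0 NOR in3 = L NOR H = L
net1 = in3 AND in0 = H AND L = L
net2 = in1 NOR net1 = H NOR L = L
net3 = net1 OR in3 = L OR H = H
net4 = net2 NOR net0 = L NOR L = H
net6 = net2 AND in1 = L AND H = L
net8 = net6 NOR net2 = L NOR L = H
net11 = net3 NOR net4 = H NOR H = L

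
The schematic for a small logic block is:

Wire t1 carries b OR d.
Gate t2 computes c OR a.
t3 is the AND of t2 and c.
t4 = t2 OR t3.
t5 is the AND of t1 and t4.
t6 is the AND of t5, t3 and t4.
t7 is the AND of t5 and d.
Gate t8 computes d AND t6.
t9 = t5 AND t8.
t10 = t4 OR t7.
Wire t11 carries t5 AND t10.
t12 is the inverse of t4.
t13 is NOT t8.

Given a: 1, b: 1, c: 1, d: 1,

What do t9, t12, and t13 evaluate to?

t1 = b OR d = 1 OR 1 = 1
t2 = c OR a = 1 OR 1 = 1
t3 = t2 AND c = 1 AND 1 = 1
t4 = t2 OR t3 = 1 OR 1 = 1
t5 = t1 AND t4 = 1 AND 1 = 1
t6 = t5 AND t3 AND t4 = 1 AND 1 AND 1 = 1
t8 = d AND t6 = 1 AND 1 = 1
t9 = t5 AND t8 = 1 AND 1 = 1
t12 = NOT t4 = NOT 1 = 0
t13 = NOT t8 = NOT 1 = 0

t9 = 1; t12 = 0; t13 = 0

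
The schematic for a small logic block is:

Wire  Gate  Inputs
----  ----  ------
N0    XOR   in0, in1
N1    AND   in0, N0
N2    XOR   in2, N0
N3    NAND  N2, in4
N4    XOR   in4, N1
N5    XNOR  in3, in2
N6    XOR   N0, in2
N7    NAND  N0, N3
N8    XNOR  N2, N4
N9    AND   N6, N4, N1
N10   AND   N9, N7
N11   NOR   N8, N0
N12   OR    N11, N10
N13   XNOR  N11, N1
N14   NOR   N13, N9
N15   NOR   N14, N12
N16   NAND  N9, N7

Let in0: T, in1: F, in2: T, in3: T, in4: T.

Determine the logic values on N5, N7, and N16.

N5 = T, N7 = F, N16 = T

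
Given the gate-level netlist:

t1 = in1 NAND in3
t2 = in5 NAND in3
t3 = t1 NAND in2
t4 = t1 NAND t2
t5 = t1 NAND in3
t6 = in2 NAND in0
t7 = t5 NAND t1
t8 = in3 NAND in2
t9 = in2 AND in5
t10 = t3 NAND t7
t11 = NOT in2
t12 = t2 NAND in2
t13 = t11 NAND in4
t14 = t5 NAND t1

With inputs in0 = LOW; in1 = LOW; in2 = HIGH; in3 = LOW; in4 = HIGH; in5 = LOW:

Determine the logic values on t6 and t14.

t1 = in1 NAND in3 = LOW NAND LOW = HIGH
t5 = t1 NAND in3 = HIGH NAND LOW = HIGH
t6 = in2 NAND in0 = HIGH NAND LOW = HIGH
t14 = t5 NAND t1 = HIGH NAND HIGH = LOW

t6 = HIGH  t14 = LOW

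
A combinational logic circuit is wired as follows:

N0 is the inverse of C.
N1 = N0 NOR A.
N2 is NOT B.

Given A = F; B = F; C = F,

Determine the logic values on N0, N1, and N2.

N0 = T, N1 = F, N2 = T

N0 = NOT C = NOT F = T
N1 = N0 NOR A = T NOR F = F
N2 = NOT B = NOT F = T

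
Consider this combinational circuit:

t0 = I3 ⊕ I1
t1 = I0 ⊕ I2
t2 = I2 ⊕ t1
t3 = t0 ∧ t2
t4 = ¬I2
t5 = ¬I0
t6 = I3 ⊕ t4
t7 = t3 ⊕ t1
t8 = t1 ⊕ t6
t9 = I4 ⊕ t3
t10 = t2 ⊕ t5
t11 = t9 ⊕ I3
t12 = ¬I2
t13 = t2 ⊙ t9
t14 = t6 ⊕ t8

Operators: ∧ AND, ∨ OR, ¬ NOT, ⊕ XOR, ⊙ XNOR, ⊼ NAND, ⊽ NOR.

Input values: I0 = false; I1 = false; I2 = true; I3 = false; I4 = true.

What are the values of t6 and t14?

t1 = I0 XOR I2 = false XOR true = true
t4 = NOT I2 = NOT true = false
t6 = I3 XOR t4 = false XOR false = false
t8 = t1 XOR t6 = true XOR false = true
t14 = t6 XOR t8 = false XOR true = true

t6 = false; t14 = true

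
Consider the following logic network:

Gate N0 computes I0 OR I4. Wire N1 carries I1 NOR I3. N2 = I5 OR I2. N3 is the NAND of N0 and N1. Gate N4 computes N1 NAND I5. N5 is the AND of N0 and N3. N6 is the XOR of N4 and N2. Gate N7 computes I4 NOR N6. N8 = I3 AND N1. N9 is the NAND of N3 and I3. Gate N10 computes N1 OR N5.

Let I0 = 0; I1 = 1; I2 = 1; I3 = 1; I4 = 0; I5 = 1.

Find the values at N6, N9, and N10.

N0 = I0 OR I4 = 0 OR 0 = 0
N1 = I1 NOR I3 = 1 NOR 1 = 0
N2 = I5 OR I2 = 1 OR 1 = 1
N3 = N0 NAND N1 = 0 NAND 0 = 1
N4 = N1 NAND I5 = 0 NAND 1 = 1
N5 = N0 AND N3 = 0 AND 1 = 0
N6 = N4 XOR N2 = 1 XOR 1 = 0
N9 = N3 NAND I3 = 1 NAND 1 = 0
N10 = N1 OR N5 = 0 OR 0 = 0

N6 = 0, N9 = 0, N10 = 0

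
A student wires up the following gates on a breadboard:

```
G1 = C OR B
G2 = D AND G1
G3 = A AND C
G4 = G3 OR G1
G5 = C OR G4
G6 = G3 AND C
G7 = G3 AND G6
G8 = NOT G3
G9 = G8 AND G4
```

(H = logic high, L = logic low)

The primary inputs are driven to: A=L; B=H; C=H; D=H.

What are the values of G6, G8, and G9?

G1 = C OR B = H OR H = H
G3 = A AND C = L AND H = L
G4 = G3 OR G1 = L OR H = H
G6 = G3 AND C = L AND H = L
G8 = NOT G3 = NOT L = H
G9 = G8 AND G4 = H AND H = H

G6 = L  G8 = H  G9 = H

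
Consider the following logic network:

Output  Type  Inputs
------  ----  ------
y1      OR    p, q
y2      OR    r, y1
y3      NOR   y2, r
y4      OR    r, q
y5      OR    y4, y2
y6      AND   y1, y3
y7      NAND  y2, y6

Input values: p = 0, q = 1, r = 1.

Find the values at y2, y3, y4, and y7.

y2 = 1, y3 = 0, y4 = 1, y7 = 1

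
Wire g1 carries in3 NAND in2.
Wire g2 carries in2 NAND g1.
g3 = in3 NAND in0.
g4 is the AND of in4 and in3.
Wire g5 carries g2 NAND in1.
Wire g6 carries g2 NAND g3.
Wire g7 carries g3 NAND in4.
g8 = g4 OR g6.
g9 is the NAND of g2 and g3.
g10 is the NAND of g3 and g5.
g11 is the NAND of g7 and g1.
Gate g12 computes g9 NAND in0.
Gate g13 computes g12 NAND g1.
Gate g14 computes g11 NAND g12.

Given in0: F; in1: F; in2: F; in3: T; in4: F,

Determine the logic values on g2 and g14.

g1 = in3 NAND in2 = T NAND F = T
g2 = in2 NAND g1 = F NAND T = T
g3 = in3 NAND in0 = T NAND F = T
g7 = g3 NAND in4 = T NAND F = T
g9 = g2 NAND g3 = T NAND T = F
g11 = g7 NAND g1 = T NAND T = F
g12 = g9 NAND in0 = F NAND F = T
g14 = g11 NAND g12 = F NAND T = T

g2 = T  g14 = T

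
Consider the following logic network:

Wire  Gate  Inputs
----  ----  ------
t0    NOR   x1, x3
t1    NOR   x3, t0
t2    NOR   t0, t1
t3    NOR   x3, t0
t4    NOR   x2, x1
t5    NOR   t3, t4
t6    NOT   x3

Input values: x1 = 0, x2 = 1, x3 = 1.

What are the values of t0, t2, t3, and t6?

t0 = 0, t2 = 1, t3 = 0, t6 = 0

t0 = x1 NOR x3 = 0 NOR 1 = 0
t1 = x3 NOR t0 = 1 NOR 0 = 0
t2 = t0 NOR t1 = 0 NOR 0 = 1
t3 = x3 NOR t0 = 1 NOR 0 = 0
t6 = NOT x3 = NOT 1 = 0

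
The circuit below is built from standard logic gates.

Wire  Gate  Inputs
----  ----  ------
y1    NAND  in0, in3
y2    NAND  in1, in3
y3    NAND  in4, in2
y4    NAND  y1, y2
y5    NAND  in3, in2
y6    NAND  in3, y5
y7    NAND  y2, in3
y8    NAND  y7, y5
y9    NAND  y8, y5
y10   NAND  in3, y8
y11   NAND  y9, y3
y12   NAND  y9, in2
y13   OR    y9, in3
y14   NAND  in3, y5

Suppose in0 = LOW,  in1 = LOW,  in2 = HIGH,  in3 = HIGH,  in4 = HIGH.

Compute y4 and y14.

y1 = in0 NAND in3 = LOW NAND HIGH = HIGH
y2 = in1 NAND in3 = LOW NAND HIGH = HIGH
y4 = y1 NAND y2 = HIGH NAND HIGH = LOW
y5 = in3 NAND in2 = HIGH NAND HIGH = LOW
y14 = in3 NAND y5 = HIGH NAND LOW = HIGH

y4 = LOW  y14 = HIGH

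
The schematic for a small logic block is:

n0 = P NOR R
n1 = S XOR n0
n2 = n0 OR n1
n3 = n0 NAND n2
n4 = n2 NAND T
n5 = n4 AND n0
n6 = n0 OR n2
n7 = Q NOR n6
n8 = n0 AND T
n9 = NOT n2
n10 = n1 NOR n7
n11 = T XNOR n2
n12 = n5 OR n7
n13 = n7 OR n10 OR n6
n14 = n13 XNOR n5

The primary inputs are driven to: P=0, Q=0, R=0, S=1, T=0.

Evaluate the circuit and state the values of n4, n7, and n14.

n4 = 1; n7 = 0; n14 = 1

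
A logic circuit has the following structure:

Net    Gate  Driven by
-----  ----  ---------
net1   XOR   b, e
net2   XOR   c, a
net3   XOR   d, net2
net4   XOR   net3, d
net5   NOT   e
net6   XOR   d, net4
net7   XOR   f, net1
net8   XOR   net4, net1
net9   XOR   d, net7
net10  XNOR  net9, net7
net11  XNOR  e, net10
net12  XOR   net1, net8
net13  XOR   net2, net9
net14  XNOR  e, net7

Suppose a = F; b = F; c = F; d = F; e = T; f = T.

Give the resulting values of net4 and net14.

net4 = F, net14 = F

net1 = b XOR e = F XOR T = T
net2 = c XOR a = F XOR F = F
net3 = d XOR net2 = F XOR F = F
net4 = net3 XOR d = F XOR F = F
net7 = f XOR net1 = T XOR T = F
net14 = e XNOR net7 = T XNOR F = F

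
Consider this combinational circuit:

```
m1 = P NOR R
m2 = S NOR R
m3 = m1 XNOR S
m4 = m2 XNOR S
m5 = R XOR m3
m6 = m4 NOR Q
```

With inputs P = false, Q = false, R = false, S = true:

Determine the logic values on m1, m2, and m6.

m1 = P NOR R = false NOR false = true
m2 = S NOR R = true NOR false = false
m4 = m2 XNOR S = false XNOR true = false
m6 = m4 NOR Q = false NOR false = true

m1 = true  m2 = false  m6 = true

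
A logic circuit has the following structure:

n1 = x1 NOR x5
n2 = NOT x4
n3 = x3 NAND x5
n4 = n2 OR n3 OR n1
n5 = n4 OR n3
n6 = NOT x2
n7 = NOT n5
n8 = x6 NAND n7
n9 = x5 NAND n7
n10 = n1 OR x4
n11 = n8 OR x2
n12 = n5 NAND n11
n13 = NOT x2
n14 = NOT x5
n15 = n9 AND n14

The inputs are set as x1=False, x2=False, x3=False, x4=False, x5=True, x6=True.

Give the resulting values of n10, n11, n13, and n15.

n10 = False, n11 = True, n13 = True, n15 = False

n1 = x1 NOR x5 = False NOR True = False
n2 = NOT x4 = NOT False = True
n3 = x3 NAND x5 = False NAND True = True
n4 = n2 OR n3 OR n1 = True OR True OR False = True
n5 = n4 OR n3 = True OR True = True
n7 = NOT n5 = NOT True = False
n8 = x6 NAND n7 = True NAND False = True
n9 = x5 NAND n7 = True NAND False = True
n10 = n1 OR x4 = False OR False = False
n11 = n8 OR x2 = True OR False = True
n13 = NOT x2 = NOT False = True
n14 = NOT x5 = NOT True = False
n15 = n9 AND n14 = True AND False = False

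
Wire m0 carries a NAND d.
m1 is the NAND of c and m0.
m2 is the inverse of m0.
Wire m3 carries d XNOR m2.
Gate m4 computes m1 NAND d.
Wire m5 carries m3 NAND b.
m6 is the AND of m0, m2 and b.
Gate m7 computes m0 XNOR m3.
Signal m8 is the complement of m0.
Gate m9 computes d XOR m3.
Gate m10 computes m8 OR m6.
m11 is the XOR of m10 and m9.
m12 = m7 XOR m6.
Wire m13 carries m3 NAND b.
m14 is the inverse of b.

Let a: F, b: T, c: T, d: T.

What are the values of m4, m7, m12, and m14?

m4 = T; m7 = F; m12 = F; m14 = F

m0 = a NAND d = F NAND T = T
m1 = c NAND m0 = T NAND T = F
m2 = NOT m0 = NOT T = F
m3 = d XNOR m2 = T XNOR F = F
m4 = m1 NAND d = F NAND T = T
m6 = m0 AND m2 AND b = T AND F AND T = F
m7 = m0 XNOR m3 = T XNOR F = F
m12 = m7 XOR m6 = F XOR F = F
m14 = NOT b = NOT T = F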